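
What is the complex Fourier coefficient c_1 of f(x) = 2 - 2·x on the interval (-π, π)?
Compute the real Fourier coefficients first: a_1 = 0, b_1 = -4.
Then c_1 = (a_1 − i·b_1)/2 = 2·i.

Final answer: 2·i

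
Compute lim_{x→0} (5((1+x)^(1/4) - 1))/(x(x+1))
Both numerator and denominator → 0 as x → 0; this is a 0/0 indeterminate form.
Expand each to leading order near x = 0: numerator ~ 5·x/4, denominator ~ x.
The limit of the ratio is 5/4.

Final answer: 5/4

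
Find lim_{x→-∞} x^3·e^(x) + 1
The product is a 0·∞ indeterminate form at x → -∞.
Rewrite the product as x^3 / e^(-x) (an ∞/∞ form) and apply L'Hôpital, or use the standard hierarchy e^(|x|) ≫ |x^3| as x → -∞.
The indeterminate product → 0, so the limit = 1.

Final answer: 1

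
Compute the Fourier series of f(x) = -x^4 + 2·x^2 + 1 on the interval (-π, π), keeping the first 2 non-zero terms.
(-56 + 8·π^2)·cos(x) - π^4/5 + 1 + 2·π^2/3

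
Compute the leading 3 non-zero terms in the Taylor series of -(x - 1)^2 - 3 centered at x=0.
-x^2 + 2·x - 4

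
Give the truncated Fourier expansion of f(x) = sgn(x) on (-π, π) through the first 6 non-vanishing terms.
4·sin(x)/π + 4·sin(3·x)/(3·π) + 4·sin(5·x)/(5·π) + 4·sin(7·x)/(7·π) + 4·sin(9·x)/(9·π) + 4·sin(11·x)/(11·π)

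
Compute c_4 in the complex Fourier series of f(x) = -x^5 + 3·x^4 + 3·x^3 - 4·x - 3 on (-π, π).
Compute the real Fourier coefficients first: a_4 = -9/16 + 3·π^2/2, b_4 = -17·π^2/8 + 179/64 + π^4/2.
Then c_4 = (a_4 − i·b_4)/2 = -9/32 + 3·π^2/4 - i·π^4/4 - 179·i/128 + 17·i·π^2/16.

Final answer: -9/32 + 3·π^2/4 - i·π^4/4 - 179·i/128 + 17·i·π^2/16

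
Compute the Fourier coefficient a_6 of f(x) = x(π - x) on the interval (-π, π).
a_6 = (1/π) ∫_{-π}^{π} f(x)·cos(6x) dx.
Evaluate the integral (use parity and integration by parts as needed): a_6 = -1/9.

Final answer: -1/9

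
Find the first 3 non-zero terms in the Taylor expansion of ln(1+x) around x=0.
x^3/3 - x^2/2 + x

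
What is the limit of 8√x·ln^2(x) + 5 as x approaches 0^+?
The product is a 0·∞ indeterminate form at x → 0⁺.
Rewrite the product as 8·ln^2(x) / x^(-1/2) and apply L'Hôpital, or use the standard hierarchy x^(-1/2) ≫ |ln x|^2 as x → 0⁺.
The indeterminate product → 0, so the limit = 5.

Final answer: 5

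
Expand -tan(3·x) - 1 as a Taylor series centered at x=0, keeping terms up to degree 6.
-162·x^5/5 - 9·x^3 - 3·x - 1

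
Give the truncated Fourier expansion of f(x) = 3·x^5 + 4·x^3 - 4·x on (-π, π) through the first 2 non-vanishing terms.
(-112·π^2 + 6·π^4 + 664)·sin(x) + (-3·π^4 - 25/2 + 11·π^2)·sin(2·x)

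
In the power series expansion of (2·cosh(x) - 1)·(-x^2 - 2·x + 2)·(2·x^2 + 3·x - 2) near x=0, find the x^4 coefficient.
Expand to order 4: (2·cosh(x) - 1)·(-x^2 - 2·x + 2)·(2·x^2 + 3·x - 2) = -7·x^4/3 + 3·x^3 - 4·x^2 + 10·x - 4 + O(x^5).
The coefficient of x^4 is -7/3.

Final answer: -7/3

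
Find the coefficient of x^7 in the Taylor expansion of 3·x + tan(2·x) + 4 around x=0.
Expand to order 7: 3·x + tan(2·x) + 4 = 2176·x^7/315 + 64·x^5/15 + 8·x^3/3 + 5·x + 4 + O(x^8).
The coefficient of x^7 is 2176/315.

Final answer: 2176/315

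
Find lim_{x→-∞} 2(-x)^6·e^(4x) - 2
The product is a 0·∞ indeterminate form at x → -∞.
Rewrite the product as 2(-x)^6 / e^(-4x) (an ∞/∞ form) and apply L'Hôpital, or use the standard hierarchy e^(4|x|) ≫ |(-x)^6| as x → -∞.
The indeterminate product → 0, so the limit = -2.

Final answer: -2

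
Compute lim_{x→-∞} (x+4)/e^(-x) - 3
The quotient is an ∞/∞ indeterminate form as x → -∞.
Compare growth rates of the dominant terms (exponentials ≫ polynomials ≫ logarithms), or apply L'Hôpital's rule; the quotient → 0.
Adding the constant: 0 - 3 = -3. Limit = -3.

Final answer: -3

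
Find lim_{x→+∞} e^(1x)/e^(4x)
This is an ∞/∞ indeterminate form as x → +∞.
Rewrite e^(1x)/e^(4x) = e^((1−4)x) = e^(-3x); the exponent coefficient is -3 < 0 so e^(-3x) → 0.
Limit = 0.

Final answer: 0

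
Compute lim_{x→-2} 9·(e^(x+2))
Direct substitution at x = -2 gives 9.

Final answer: 9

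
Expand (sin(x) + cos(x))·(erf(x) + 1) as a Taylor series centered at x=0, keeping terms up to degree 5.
x^5·(1/120 + 37/(60·√(π))) + x^4·(1/24 - 1/√(π)) + x^3·(-5/(3·√(π)) - 1/6) + x^2·(-1/2 + 2/√(π)) + x·(1 + 2/√(π)) + 1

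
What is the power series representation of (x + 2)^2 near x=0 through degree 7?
x^2 + 4·x + 4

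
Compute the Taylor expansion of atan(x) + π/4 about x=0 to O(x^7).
x^5/5 - x^3/3 + x + π/4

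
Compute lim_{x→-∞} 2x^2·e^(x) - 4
The product is a 0·∞ indeterminate form at x → -∞.
Rewrite the product as 2x^2 / e^(-x) (an ∞/∞ form) and apply L'Hôpital, or use the standard hierarchy e^(|x|) ≫ |x^2| as x → -∞.
The indeterminate product → 0, so the limit = -4.

Final answer: -4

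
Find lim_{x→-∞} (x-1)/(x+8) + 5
Evaluate the dominant behaviour as x → -∞; each term tends to a finite value or vanishes.
Limit = 6.

Final answer: 6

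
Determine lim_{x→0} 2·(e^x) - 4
Direct substitution at x = 0 gives -2.

Final answer: -2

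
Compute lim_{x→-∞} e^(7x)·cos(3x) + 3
Evaluate the dominant behaviour as x → -∞; each term tends to a finite value or vanishes.
Limit = 3.

Final answer: 3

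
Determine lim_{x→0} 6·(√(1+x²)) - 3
Direct substitution at x = 0 gives 3.

Final answer: 3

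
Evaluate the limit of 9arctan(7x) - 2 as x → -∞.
Evaluate the dominant behaviour as x → -∞; each term tends to a finite value or vanishes.
Limit = -9·π/2 - 2.

Final answer: -9·π/2 - 2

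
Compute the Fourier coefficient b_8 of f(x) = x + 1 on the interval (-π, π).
b_8 = (1/π) ∫_{-π}^{π} f(x)·sin(8x) dx.
Evaluate the integral (use parity and integration by parts as needed): b_8 = -1/4.

Final answer: -1/4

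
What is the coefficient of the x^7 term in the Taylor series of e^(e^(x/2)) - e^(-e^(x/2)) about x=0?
Expand to order 7: e^(e^(x/2)) - e^(-e^(x/2)) = x^7·(e^(-1)/71680 + 877·e/645120) + x^6·(e^(-1)/5120 + 203·e/46080) + x^5·(e^(-1)/1920 + 13·e/960) + x^4·(-e^(-1)/384 + 5·e/128) + x^3·(-e^(-1)/48 + 5·e/48) + e·x^2/4 + x·(e^(-1)/2 + e/2) - e^(-1) + e + O(x^8).
The coefficient of x^7 is e^(-1)/71680 + 877·e/645120.

Final answer: e^(-1)/71680 + 877·e/645120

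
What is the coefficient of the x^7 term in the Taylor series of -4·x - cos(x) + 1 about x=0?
Expand to order 7: -4·x - cos(x) + 1 = x^6/720 - x^4/24 + x^2/2 - 4·x + O(x^8).
The coefficient of x^7 is 0.

Final answer: 0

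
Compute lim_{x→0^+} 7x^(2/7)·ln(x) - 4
The product is a 0·∞ indeterminate form at x → 0⁺.
Rewrite the product as 7·ln(x) / x^(-2/7) and apply L'Hôpital, or use the standard hierarchy x^(-2/7) ≫ |ln x| as x → 0⁺.
The indeterminate product → 0, so the limit = -4.

Final answer: -4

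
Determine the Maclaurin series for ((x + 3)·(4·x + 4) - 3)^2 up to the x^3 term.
128·x^3 + 328·x^2 + 288·x + 81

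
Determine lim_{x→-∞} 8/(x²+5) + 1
Evaluate the dominant behaviour as x → -∞; each term tends to a finite value or vanishes.
Limit = 1.

Final answer: 1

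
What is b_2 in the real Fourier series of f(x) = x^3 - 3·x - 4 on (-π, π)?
b_2 = (1/π) ∫_{-π}^{π} f(x)·sin(2x) dx.
Evaluate the integral (use parity and integration by parts as needed): b_2 = 9/2 - π^2.

Final answer: 9/2 - π^2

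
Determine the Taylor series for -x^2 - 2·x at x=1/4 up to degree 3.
-9/16 - 5·(x - 1/4)/2 - (x - 1/4)^2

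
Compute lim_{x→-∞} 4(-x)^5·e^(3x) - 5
The product is a 0·∞ indeterminate form at x → -∞.
Rewrite the product as 4(-x)^5 / e^(-3x) (an ∞/∞ form) and apply L'Hôpital, or use the standard hierarchy e^(3|x|) ≫ |(-x)^5| as x → -∞.
The indeterminate product → 0, so the limit = -5.

Final answer: -5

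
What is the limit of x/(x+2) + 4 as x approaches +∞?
Evaluate the dominant behaviour as x → +∞; each term tends to a finite value or vanishes.
Limit = 5.

Final answer: 5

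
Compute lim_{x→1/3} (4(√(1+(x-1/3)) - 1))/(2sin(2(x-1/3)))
Both numerator and denominator → 0 as x → 1/3; this is a 0/0 indeterminate form.
Expand each to leading order near x = 1/3: numerator ~ 2·(x - 1/3), denominator ~ 4·(x - 1/3).
The limit of the ratio is 1/2.

Final answer: 1/2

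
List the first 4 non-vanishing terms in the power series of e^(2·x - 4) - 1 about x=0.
4·x^3·e^(-4)/3 + 2·x^2·e^(-4) + 2·x·e^(-4) - 1 + e^(-4)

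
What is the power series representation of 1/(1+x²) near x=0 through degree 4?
x^4 - x^2 + 1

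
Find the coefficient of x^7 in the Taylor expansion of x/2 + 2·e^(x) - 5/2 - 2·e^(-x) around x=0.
Expand to order 7: x/2 + 2·e^(x) - 5/2 - 2·e^(-x) = x^7/1260 + x^5/30 + 2·x^3/3 + 9·x/2 - 5/2 + O(x^8).
The coefficient of x^7 is 1/1260.

Final answer: 1/1260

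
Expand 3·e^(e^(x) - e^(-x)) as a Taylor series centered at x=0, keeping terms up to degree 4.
4·x^4 + 5·x^3 + 6·x^2 + 6·x + 3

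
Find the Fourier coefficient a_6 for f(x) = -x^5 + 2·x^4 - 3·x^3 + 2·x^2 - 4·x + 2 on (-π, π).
a_6 = (1/π) ∫_{-π}^{π} f(x)·cos(6x) dx.
Evaluate the integral (use parity and integration by parts as needed): a_6 = 4/27 + 4·π^2/9.

Final answer: 4/27 + 4·π^2/9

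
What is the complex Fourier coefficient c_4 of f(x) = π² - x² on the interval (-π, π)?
Compute the real Fourier coefficients first: a_4 = -1/4, b_4 = 0.
Then c_4 = (a_4 − i·b_4)/2 = -1/8.

Final answer: -1/8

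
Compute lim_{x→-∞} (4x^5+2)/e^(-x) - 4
The quotient is an ∞/∞ indeterminate form as x → -∞.
Compare growth rates of the dominant terms (exponentials ≫ polynomials ≫ logarithms), or apply L'Hôpital's rule; the quotient → 0.
Adding the constant: 0 - 4 = -4. Limit = -4.

Final answer: -4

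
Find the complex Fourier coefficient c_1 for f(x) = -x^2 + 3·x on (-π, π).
Compute the real Fourier coefficients first: a_1 = 4, b_1 = 6.
Then c_1 = (a_1 − i·b_1)/2 = 2 - 3·i.

Final answer: 2 - 3·i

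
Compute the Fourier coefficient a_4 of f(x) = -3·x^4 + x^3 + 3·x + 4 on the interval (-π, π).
a_4 = (1/π) ∫_{-π}^{π} f(x)·cos(4x) dx.
Evaluate the integral (use parity and integration by parts as needed): a_4 = 9/16 - 3·π^2/2.

Final answer: 9/16 - 3·π^2/2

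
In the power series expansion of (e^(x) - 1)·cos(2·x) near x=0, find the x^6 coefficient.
Expand to order 6: (e^(x) - 1)·cos(2·x) = 181·x^6/720 + 41·x^5/120 - 23·x^4/24 - 11·x^3/6 + x^2/2 + x + O(x^7).
The coefficient of x^6 is 181/720.

Final answer: 181/720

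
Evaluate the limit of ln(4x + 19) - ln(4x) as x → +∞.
This is an ∞ − ∞ indeterminate form.
Combine the logarithms: ln(4x+19) − ln(4x) = ln((4x+19)/(4x)) = ln(1 + 19/(4x)) → ln(1) = 0.
Limit = 0.

Final answer: 0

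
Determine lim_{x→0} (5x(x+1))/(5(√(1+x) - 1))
Both numerator and denominator → 0 as x → 0; this is a 0/0 indeterminate form.
Expand each to leading order near x = 0: numerator ~ 5·x, denominator ~ 5·x/2.
The limit of the ratio is 2.

Final answer: 2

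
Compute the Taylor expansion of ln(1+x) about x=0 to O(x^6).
x^5/5 - x^4/4 + x^3/3 - x^2/2 + x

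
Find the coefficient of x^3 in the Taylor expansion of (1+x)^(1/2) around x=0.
Expand to order 3: (1+x)^(1/2) = x^3/16 - x^2/8 + x/2 + 1 + O(x^4).
The coefficient of x^3 is 1/16.

Final answer: 1/16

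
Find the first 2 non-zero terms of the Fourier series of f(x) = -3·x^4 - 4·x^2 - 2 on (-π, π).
(-128 + 24·π^2)·cos(x) - 3·π^4/5 - 4·π^2/3 - 2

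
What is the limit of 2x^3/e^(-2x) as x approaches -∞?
This is an ∞/∞ indeterminate form as x → -∞.
Compare growth rates of the dominant terms (exponentials ≫ polynomials ≫ logarithms), or apply L'Hôpital's rule; the quotient → 0.
Limit = 0.

Final answer: 0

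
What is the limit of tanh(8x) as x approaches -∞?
Evaluate the dominant behaviour as x → -∞; each term tends to a finite value or vanishes.
Limit = -1.

Final answer: -1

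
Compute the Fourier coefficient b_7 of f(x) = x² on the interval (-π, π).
b_7 = (1/π) ∫_{-π}^{π} f(x)·sin(7x) dx.
Evaluate the integral (use parity and integration by parts as needed): b_7 = 0.

Final answer: 0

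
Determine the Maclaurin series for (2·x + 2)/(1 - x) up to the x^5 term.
4·x^5 + 4·x^4 + 4·x^3 + 4·x^2 + 4·x + 2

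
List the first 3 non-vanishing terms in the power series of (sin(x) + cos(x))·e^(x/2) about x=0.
x^2/8 + 3·x/2 + 1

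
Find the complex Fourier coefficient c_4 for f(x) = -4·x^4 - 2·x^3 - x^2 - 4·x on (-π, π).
Compute the real Fourier coefficients first: a_4 = 1/2 - 2·π^2, b_4 = 13/8 + π^2.
Then c_4 = (a_4 − i·b_4)/2 = -π^2 + 1/4 - i·π^2/2 - 13·i/16.

Final answer: -π^2 + 1/4 - i·π^2/2 - 13·i/16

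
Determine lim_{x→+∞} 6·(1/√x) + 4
Evaluate the dominant behaviour as x → +∞; each term tends to a finite value or vanishes.
Limit = 4.

Final answer: 4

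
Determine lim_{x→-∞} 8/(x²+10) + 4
Evaluate the dominant behaviour as x → -∞; each term tends to a finite value or vanishes.
Limit = 4.

Final answer: 4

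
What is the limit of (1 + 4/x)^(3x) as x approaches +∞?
As x → +∞: write (1 + 4/x)^(3x) = ((1 + 4/x)^x)^3 → (e^4)^3 = e^12.
Limit = e^(12).

Final answer: e^(12)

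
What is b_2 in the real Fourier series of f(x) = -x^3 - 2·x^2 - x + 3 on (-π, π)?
b_2 = (1/π) ∫_{-π}^{π} f(x)·sin(2x) dx.
Evaluate the integral (use parity and integration by parts as needed): b_2 = -1/2 + π^2.

Final answer: -1/2 + π^2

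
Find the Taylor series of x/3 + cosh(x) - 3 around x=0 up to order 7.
x^6/720 + x^4/24 + x^2/2 + x/3 - 2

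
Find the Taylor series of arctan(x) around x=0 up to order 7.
-x^7/7 + x^5/5 - x^3/3 + x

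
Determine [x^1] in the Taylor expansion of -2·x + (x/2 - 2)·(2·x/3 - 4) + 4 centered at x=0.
Expand to order 1: -2·x + (x/2 - 2)·(2·x/3 - 4) + 4 = 12 - 16·x/3 + O(x^2).
The coefficient of x^1 is -16/3.

Final answer: -16/3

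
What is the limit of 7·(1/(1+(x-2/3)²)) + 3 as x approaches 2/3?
Direct substitution at x = 2/3 gives 10.

Final answer: 10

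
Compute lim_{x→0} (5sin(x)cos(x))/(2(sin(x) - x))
Both numerator and denominator → 0 as x → 0; this is a 0/0 indeterminate form.
Expand each to leading order near x = 0: numerator ~ 5·x, denominator ~ -x^3/3.
The limit of the ratio is -∞.

Final answer: -∞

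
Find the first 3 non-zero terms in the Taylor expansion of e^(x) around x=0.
x^2/2 + x + 1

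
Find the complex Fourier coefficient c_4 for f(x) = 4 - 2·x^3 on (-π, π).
Compute the real Fourier coefficients first: a_4 = 0, b_4 = -3/8 + π^2.
Then c_4 = (a_4 − i·b_4)/2 = -i·π^2/2 + 3·i/16.

Final answer: -i·π^2/2 + 3·i/16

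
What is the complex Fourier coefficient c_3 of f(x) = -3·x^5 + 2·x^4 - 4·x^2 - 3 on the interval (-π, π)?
Compute the real Fourier coefficients first: a_3 = 80/27 - 16·π^2/9, b_3 = -2·π^4 - 80/27 + 40·π^2/9.
Then c_3 = (a_3 − i·b_3)/2 = -8·π^2/9 + 40/27 - 20·i·π^2/9 + 40·i/27 + i·π^4.

Final answer: -8·π^2/9 + 40/27 - 20·i·π^2/9 + 40·i/27 + i·π^4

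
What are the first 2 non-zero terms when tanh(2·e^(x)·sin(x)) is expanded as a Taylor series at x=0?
2·x^2 + 2·x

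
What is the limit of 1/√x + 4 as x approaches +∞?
Evaluate the dominant behaviour as x → +∞; each term tends to a finite value or vanishes.
Limit = 4.

Final answer: 4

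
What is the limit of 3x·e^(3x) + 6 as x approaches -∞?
The product is a 0·∞ indeterminate form at x → -∞.
Rewrite the product as 3x / e^(-3x) (an ∞/∞ form) and apply L'Hôpital, or use the standard hierarchy e^(3|x|) ≫ |x| as x → -∞.
The indeterminate product → 0, so the limit = 6.

Final answer: 6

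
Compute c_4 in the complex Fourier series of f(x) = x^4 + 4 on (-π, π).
Compute the real Fourier coefficients first: a_4 = -3/16 + π^2/2, b_4 = 0.
Then c_4 = (a_4 − i·b_4)/2 = -3/32 + π^2/4.

Final answer: -3/32 + π^2/4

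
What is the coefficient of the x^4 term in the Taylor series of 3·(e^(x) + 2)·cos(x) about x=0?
Expand to order 4: 3·(e^(x) + 2)·cos(x) = -x^4/4 - x^3 - 3·x^2 + 3·x + 9 + O(x^5).
The coefficient of x^4 is -1/4.

Final answer: -1/4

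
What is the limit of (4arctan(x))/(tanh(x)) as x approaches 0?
Both numerator and denominator → 0 as x → 0; this is a 0/0 indeterminate form.
Expand each to leading order near x = 0: numerator ~ 4·x, denominator ~ x.
The limit of the ratio is 4.

Final answer: 4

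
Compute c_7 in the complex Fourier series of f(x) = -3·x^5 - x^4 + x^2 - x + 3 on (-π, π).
Compute the real Fourier coefficients first: a_7 = -244/2401 + 8·π^2/49, b_7 = -6·π^4/7 - 5522/16807 + 120·π^2/343.
Then c_7 = (a_7 − i·b_7)/2 = -122/2401 + 4·π^2/49 - 60·i·π^2/343 + 2761·i/16807 + 3·i·π^4/7.

Final answer: -122/2401 + 4·π^2/49 - 60·i·π^2/343 + 2761·i/16807 + 3·i·π^4/7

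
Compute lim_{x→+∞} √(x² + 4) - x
This is an ∞ − ∞ indeterminate form.
Multiply and divide by the conjugate √(x²+4) + x; the x² terms cancel, leaving 4/(√(x²+4)+x) → 0.
Limit = 0.

Final answer: 0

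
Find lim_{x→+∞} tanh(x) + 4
Evaluate the dominant behaviour as x → +∞; each term tends to a finite value or vanishes.
Limit = 5.

Final answer: 5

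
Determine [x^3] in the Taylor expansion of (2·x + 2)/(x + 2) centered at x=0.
Expand to order 3: (2·x + 2)/(x + 2) = x^3/8 - x^2/4 + x/2 + 1 + O(x^4).
The coefficient of x^3 is 1/8.

Final answer: 1/8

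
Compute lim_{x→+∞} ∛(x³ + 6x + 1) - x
This is an ∞ − ∞ indeterminate form.
Multiply by (A² + AB + B²)/(A² + AB + B²) where A = ∛(x³+6x + 1), B = x to use A³ − B³ = (A−B)(A²+AB+B²); the x³ terms cancel, leaving (6x + 1)/(A²+AB+B²) with denominator ~ 3x², so the limit is 0.
Limit = 0.

Final answer: 0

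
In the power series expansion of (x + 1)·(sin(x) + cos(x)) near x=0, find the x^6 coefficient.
Expand to order 6: (x + 1)·(sin(x) + cos(x)) = x^6/144 + x^5/20 - x^4/8 - 2·x^3/3 + x^2/2 + 2·x + 1 + O(x^7).
The coefficient of x^6 is 1/144.

Final answer: 1/144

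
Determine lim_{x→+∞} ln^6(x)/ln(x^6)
This is an ∞/∞ indeterminate form as x → +∞.
Write ln(x^6) = 6·ln(x), reducing the quotient to ln^5(x)/6 → ∞.
Limit = ∞.

Final answer: ∞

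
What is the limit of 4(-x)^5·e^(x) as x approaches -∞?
This is a 0·∞ indeterminate form at x → -∞.
Rewrite the product as 4(-x)^5 / e^(-x) (an ∞/∞ form) and apply L'Hôpital, or use the standard hierarchy e^(|x|) ≫ |(-x)^5| as x → -∞.
The indeterminate product → 0, so the limit = 0.

Final answer: 0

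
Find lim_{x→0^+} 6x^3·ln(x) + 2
The product is a 0·∞ indeterminate form at x → 0⁺.
Rewrite the product as 6·ln(x) / x^(-3) and apply L'Hôpital, or use the standard hierarchy x^(-3) ≫ |ln x| as x → 0⁺.
The indeterminate product → 0, so the limit = 2.

Final answer: 2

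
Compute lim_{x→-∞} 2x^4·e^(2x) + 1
The product is a 0·∞ indeterminate form at x → -∞.
Rewrite the product as 2x^4 / e^(-2x) (an ∞/∞ form) and apply L'Hôpital, or use the standard hierarchy e^(2|x|) ≫ |x^4| as x → -∞.
The indeterminate product → 0, so the limit = 1.

Final answer: 1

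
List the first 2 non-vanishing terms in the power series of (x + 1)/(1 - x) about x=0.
2·x + 1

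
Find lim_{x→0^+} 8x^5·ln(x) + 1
The product is a 0·∞ indeterminate form at x → 0⁺.
Rewrite the product as 8·ln(x) / x^(-5) and apply L'Hôpital, or use the standard hierarchy x^(-5) ≫ |ln x| as x → 0⁺.
The indeterminate product → 0, so the limit = 1.

Final answer: 1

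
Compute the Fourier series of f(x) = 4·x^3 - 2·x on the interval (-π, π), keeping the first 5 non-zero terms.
(-52 + 8·π^2)·sin(x) + (8 - 4·π^2)·sin(2·x) + (-28/9 + 8·π^2/3)·sin(3·x) + (7/4 - 2·π^2)·sin(4·x) + (-148/125 + 8·π^2/5)·sin(5·x)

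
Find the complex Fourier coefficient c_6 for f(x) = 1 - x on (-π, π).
Compute the real Fourier coefficients first: a_6 = 0, b_6 = 1/3.
Then c_6 = (a_6 − i·b_6)/2 = -i/6.

Final answer: -i/6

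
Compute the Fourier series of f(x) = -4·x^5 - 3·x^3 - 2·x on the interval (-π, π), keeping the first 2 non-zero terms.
(-928 - 8·π^4 + 154·π^2)·sin(x) + (-17·π^2 + 55/2 + 4·π^4)·sin(2·x)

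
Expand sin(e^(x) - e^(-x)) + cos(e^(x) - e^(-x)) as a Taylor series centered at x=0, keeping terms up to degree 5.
-23·x^5/60 - x^3 - 2·x^2 + 2·x + 1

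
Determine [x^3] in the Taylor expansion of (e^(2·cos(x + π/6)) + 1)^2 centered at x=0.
Expand to order 3: (e^(2·cos(x + π/6)) + 1)^2 = x^3·(1 + e^(√(3)))^2·(-2·(-√(3)·e^(√(3))/(2·(1 + e^(√(3)))) + e^(√(3))/(2·(1 + e^(√(3)))))·e^(√(3))/(1 + e^(√(3))) + √(3)·e^(√(3))/(1 + e^(√(3)))) + x^2·(1 + e^(√(3)))^2·(-√(3)·e^(√(3))/(1 + e^(√(3))) + e^(2·√(3))/(1 + e^(√(3)))^2 + e^(√(3))/(1 + e^(√(3)))) - 2·x·(1 + e^(√(3)))·e^(√(3)) + (1 + e^(√(3)))^2 + O(x^4).
The coefficient of x^3 is (1 + e^(√(3)))^2·(-2·(-√(3)·e^(√(3))/(2·(1 + e^(√(3)))) + e^(√(3))/(2·(1 + e^(√(3)))))·e^(√(3))/(1 + e^(√(3))) + √(3)·e^(√(3))/(1 + e^(√(3)))).

Final answer: (1 + e^(√(3)))^2·(-2·(-√(3)·e^(√(3))/(2·(1 + e^(√(3)))) + e^(√(3))/(2·(1 + e^(√(3)))))·e^(√(3))/(1 + e^(√(3))) + √(3)·e^(√(3))/(1 + e^(√(3))))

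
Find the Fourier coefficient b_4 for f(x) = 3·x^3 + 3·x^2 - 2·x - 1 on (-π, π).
b_4 = (1/π) ∫_{-π}^{π} f(x)·sin(4x) dx.
Evaluate the integral (use parity and integration by parts as needed): b_4 = 25/16 - 3·π^2/2.

Final answer: 25/16 - 3·π^2/2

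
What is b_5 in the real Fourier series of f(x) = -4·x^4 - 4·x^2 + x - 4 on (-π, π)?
b_5 = (1/π) ∫_{-π}^{π} f(x)·sin(5x) dx.
Evaluate the integral (use parity and integration by parts as needed): b_5 = 2/5.

Final answer: 2/5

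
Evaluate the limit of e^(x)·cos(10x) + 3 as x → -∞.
Evaluate the dominant behaviour as x → -∞; each term tends to a finite value or vanishes.
Limit = 3.

Final answer: 3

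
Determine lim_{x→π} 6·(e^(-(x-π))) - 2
Direct substitution at x = π gives 4.

Final answer: 4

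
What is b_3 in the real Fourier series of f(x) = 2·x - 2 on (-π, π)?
b_3 = (1/π) ∫_{-π}^{π} f(x)·sin(3x) dx.
Evaluate the integral (use parity and integration by parts as needed): b_3 = 4/3.

Final answer: 4/3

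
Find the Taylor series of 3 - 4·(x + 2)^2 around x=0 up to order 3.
-4·x^2 - 16·x - 13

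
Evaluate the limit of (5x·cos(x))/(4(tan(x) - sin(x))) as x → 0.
Both numerator and denominator → 0 as x → 0; this is a 0/0 indeterminate form.
Expand each to leading order near x = 0: numerator ~ 5·x, denominator ~ 2·x^3.
The limit of the ratio is ∞.

Final answer: ∞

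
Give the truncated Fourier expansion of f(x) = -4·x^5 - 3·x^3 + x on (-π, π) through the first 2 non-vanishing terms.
(-922 - 8·π^4 + 154·π^2)·sin(x) + (-17·π^2 + 49/2 + 4·π^4)·sin(2·x)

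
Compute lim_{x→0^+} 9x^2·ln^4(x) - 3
The product is a 0·∞ indeterminate form at x → 0⁺.
Rewrite the product as 9·ln^4(x) / x^(-2) and apply L'Hôpital, or use the standard hierarchy x^(-2) ≫ |ln x|^4 as x → 0⁺.
The indeterminate product → 0, so the limit = -3.

Final answer: -3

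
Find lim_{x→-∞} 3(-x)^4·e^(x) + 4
The product is a 0·∞ indeterminate form at x → -∞.
Rewrite the product as 3(-x)^4 / e^(-x) (an ∞/∞ form) and apply L'Hôpital, or use the standard hierarchy e^(|x|) ≫ |(-x)^4| as x → -∞.
The indeterminate product → 0, so the limit = 4.

Final answer: 4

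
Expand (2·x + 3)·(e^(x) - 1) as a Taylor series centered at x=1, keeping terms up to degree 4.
-5 + 5·e + (-2 + 7·e)·(x - 1) + 9·e·(x - 1)^2/2 + 11·e·(x - 1)^3/6 + 13·e·(x - 1)^4/24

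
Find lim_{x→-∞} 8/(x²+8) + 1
Evaluate the dominant behaviour as x → -∞; each term tends to a finite value or vanishes.
Limit = 1.

Final answer: 1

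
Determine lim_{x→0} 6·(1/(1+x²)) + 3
Direct substitution at x = 0 gives 9.

Final answer: 9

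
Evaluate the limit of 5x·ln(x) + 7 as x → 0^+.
The product is a 0·∞ indeterminate form at x → 0⁺.
Rewrite the product as 5·ln(x) / x^(-1) and apply L'Hôpital, or use the standard hierarchy x^(-1) ≫ |ln x| as x → 0⁺.
The indeterminate product → 0, so the limit = 7.

Final answer: 7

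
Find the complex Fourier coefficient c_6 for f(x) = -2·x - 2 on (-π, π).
Compute the real Fourier coefficients first: a_6 = 0, b_6 = 2/3.
Then c_6 = (a_6 − i·b_6)/2 = -i/3.

Final answer: -i/3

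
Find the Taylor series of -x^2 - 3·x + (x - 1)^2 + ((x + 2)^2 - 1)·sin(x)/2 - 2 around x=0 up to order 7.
13·x^7/3360 + x^6/60 - 17·x^5/240 - x^4/3 + x^3/4 + 2·x^2 - 7·x/2 - 1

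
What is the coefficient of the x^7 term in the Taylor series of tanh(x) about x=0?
Expand to order 7: tanh(x) = -17·x^7/315 + 2·x^5/15 - x^3/3 + x + O(x^8).
The coefficient of x^7 is -17/315.

Final answer: -17/315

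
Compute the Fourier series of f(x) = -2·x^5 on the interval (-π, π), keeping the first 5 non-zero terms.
(-480 - 4·π^4 + 80·π^2)·sin(x) + (-10·π^2 + 15 + 2·π^4)·sin(2·x) + (-4·π^4/3 - 160/81 + 80·π^2/27)·sin(3·x) + (-5·π^2/4 + 15/32 + π^4)·sin(4·x) + (-4·π^4/5 - 96/625 + 16·π^2/25)·sin(5·x)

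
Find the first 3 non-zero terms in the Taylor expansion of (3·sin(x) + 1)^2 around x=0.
9·x^2 + 6·x + 1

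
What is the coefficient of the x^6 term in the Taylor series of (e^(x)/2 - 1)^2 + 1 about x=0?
Expand to order 6: (e^(x)/2 - 1)^2 + 1 = x^6/48 + 7·x^5/120 + x^4/8 + x^3/6 - x/2 + 5/4 + O(x^7).
The coefficient of x^6 is 1/48.

Final answer: 1/48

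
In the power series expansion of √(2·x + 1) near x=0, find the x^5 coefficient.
Expand to order 5: √(2·x + 1) = 7·x^5/8 - 5·x^4/8 + x^3/2 - x^2/2 + x + 1 + O(x^6).
The coefficient of x^5 is 7/8.

Final answer: 7/8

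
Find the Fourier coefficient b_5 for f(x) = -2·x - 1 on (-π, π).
b_5 = (1/π) ∫_{-π}^{π} f(x)·sin(5x) dx.
Evaluate the integral (use parity and integration by parts as needed): b_5 = -4/5.

Final answer: -4/5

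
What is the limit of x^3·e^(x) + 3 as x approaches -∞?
The product is a 0·∞ indeterminate form at x → -∞.
Rewrite the product as x^3 / e^(-x) (an ∞/∞ form) and apply L'Hôpital, or use the standard hierarchy e^(|x|) ≫ |x^3| as x → -∞.
The indeterminate product → 0, so the limit = 3.

Final answer: 3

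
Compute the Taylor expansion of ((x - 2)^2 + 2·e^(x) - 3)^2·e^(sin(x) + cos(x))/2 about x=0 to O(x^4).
11·e·x^3/4 + 2·e·x^2 - 3·e·x/2 + 9·e/2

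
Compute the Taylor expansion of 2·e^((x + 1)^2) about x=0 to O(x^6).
26·e·x^5/5 + 19·e·x^4/3 + 20·e·x^3/3 + 6·e·x^2 + 4·e·x + 2·e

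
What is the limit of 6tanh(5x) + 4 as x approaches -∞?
Evaluate the dominant behaviour as x → -∞; each term tends to a finite value or vanishes.
Limit = -2.

Final answer: -2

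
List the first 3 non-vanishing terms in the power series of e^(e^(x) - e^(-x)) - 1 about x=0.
5·x^3/3 + 2·x^2 + 2·x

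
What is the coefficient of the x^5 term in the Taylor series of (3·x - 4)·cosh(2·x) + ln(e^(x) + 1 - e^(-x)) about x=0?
Expand to order 5: (3·x - 4)·cosh(2·x) + ln(e^(x) + 1 - e^(-x)) = 39·x^5/4 - 22·x^4/3 + 9·x^3 - 10·x^2 + 5·x - 4 + O(x^6).
The coefficient of x^5 is 39/4.

Final answer: 39/4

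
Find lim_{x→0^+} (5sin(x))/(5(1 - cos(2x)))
Both numerator and denominator → 0 as x → 0^+; this is a 0/0 indeterminate form.
Expand each to leading order near x = 0: numerator ~ 5·x, denominator ~ 10·x^2.
The limit of the ratio is ∞.

Final answer: ∞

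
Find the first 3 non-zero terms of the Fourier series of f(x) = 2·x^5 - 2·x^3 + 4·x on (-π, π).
(-84·π^2 + 4·π^4 + 512)·sin(x) + (-2·π^4 - 22 + 12·π^2)·sin(2·x) + (-116·π^2/27 + 448/81 + 4·π^4/3)·sin(3·x)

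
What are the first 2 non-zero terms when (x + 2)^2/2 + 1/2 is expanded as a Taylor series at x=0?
2·x + 5/2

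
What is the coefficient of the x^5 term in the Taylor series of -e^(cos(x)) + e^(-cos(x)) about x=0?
Expand to order 5: -e^(cos(x)) + e^(-cos(x)) = x^4·(-e/6 + e^(-1)/12) + x^2·(e^(-1)/2 + e/2) - e + e^(-1) + O(x^6).
The coefficient of x^5 is 0.

Final answer: 0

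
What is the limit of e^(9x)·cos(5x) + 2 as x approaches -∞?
Evaluate the dominant behaviour as x → -∞; each term tends to a finite value or vanishes.
Limit = 2.

Final answer: 2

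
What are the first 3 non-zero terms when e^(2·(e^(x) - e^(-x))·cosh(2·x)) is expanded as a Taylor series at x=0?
8·x^2 + 4·x + 1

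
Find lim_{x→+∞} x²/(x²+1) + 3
Evaluate the dominant behaviour as x → +∞; each term tends to a finite value or vanishes.
Limit = 4.

Final answer: 4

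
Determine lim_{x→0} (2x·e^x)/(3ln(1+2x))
Both numerator and denominator → 0 as x → 0; this is a 0/0 indeterminate form.
Expand each to leading order near x = 0: numerator ~ 2·x, denominator ~ 6·x.
The limit of the ratio is 1/3.

Final answer: 1/3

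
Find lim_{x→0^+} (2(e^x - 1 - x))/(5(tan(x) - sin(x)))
Both numerator and denominator → 0 as x → 0^+; this is a 0/0 indeterminate form.
Expand each to leading order near x = 0: numerator ~ x^2, denominator ~ 5·x^3/2.
The limit of the ratio is ∞.

Final answer: ∞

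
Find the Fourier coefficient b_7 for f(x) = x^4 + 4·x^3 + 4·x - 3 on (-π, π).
b_7 = (1/π) ∫_{-π}^{π} f(x)·sin(7x) dx.
Evaluate the integral (use parity and integration by parts as needed): b_7 = 344/343 + 8·π^2/7.

Final answer: 344/343 + 8·π^2/7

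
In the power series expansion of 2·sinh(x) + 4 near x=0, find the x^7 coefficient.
Expand to order 7: 2·sinh(x) + 4 = x^7/2520 + x^5/60 + x^3/3 + 2·x + 4 + O(x^8).
The coefficient of x^7 is 1/2520.

Final answer: 1/2520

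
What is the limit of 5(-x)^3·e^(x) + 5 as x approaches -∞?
The product is a 0·∞ indeterminate form at x → -∞.
Rewrite the product as 5(-x)^3 / e^(-x) (an ∞/∞ form) and apply L'Hôpital, or use the standard hierarchy e^(|x|) ≫ |(-x)^3| as x → -∞.
The indeterminate product → 0, so the limit = 5.

Final answer: 5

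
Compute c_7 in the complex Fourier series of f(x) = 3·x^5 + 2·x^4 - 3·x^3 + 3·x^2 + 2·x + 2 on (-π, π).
Compute the real Fourier coefficients first: a_7 = -16·π^2/49 - 492/2401, b_7 = -414·π^2/343 + 12088/16807 + 6·π^4/7.
Then c_7 = (a_7 − i·b_7)/2 = -8·π^2/49 - 246/2401 - 3·i·π^4/7 - 6044·i/16807 + 207·i·π^2/343.

Final answer: -8·π^2/49 - 246/2401 - 3·i·π^4/7 - 6044·i/16807 + 207·i·π^2/343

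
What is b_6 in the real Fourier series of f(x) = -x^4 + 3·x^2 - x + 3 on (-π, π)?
b_6 = (1/π) ∫_{-π}^{π} f(x)·sin(6x) dx.
Evaluate the integral (use parity and integration by parts as needed): b_6 = 1/3.

Final answer: 1/3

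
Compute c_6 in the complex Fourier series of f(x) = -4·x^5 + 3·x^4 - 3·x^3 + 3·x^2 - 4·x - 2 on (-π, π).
Compute the real Fourier coefficients first: a_6 = 2/9 + 2·π^2/3, b_6 = 209/162 + 7·π^2/27 + 4·π^4/3.
Then c_6 = (a_6 − i·b_6)/2 = 1/9 + π^2/3 - 2·i·π^4/3 - 7·i·π^2/54 - 209·i/324.

Final answer: 1/9 + π^2/3 - 2·i·π^4/3 - 7·i·π^2/54 - 209·i/324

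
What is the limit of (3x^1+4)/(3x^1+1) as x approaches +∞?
This is an ∞/∞ indeterminate form as x → +∞.
Divide numerator and denominator by x and let the lower-order terms vanish; the leading terms give 3/3 = 1.
Limit = 1.

Final answer: 1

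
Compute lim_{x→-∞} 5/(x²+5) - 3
Evaluate the dominant behaviour as x → -∞; each term tends to a finite value or vanishes.
Limit = -3.

Final answer: -3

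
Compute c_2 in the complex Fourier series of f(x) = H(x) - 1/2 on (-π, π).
Compute the real Fourier coefficients first: a_2 = 0, b_2 = 0.
Then c_2 = (a_2 − i·b_2)/2 = 0.

Final answer: 0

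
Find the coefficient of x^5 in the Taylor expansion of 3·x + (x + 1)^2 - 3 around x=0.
Expand to order 5: 3·x + (x + 1)^2 - 3 = x^2 + 5·x - 2 + O(x^6).
The coefficient of x^5 is 0.

Final answer: 0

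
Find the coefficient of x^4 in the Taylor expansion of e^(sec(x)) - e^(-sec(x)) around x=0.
Expand to order 4: e^(sec(x)) - e^(-sec(x)) = x^4·(e^(-1)/12 + e/3) + x^2·(e^(-1)/2 + e/2) - e^(-1) + e + O(x^5).
The coefficient of x^4 is e^(-1)/12 + e/3.

Final answer: e^(-1)/12 + e/3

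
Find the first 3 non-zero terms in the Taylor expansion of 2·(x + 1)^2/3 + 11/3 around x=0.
2·x^2/3 + 4·x/3 + 13/3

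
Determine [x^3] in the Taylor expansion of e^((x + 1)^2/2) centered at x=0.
Expand to order 3: e^((x + 1)^2/2) = 2·x^3·e^(1/2)/3 + x^2·e^(1/2) + x·e^(1/2) + e^(1/2) + O(x^4).
The coefficient of x^3 is 2·e^(1/2)/3.

Final answer: 2·e^(1/2)/3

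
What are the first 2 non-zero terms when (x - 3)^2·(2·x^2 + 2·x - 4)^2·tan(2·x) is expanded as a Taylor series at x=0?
-480·x^2 + 288·x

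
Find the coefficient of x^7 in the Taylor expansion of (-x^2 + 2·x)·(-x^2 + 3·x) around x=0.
Expand to order 7: (-x^2 + 2·x)·(-x^2 + 3·x) = x^4 - 5·x^3 + 6·x^2 + O(x^8).
The coefficient of x^7 is 0.

Final answer: 0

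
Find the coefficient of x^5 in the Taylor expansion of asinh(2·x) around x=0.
Expand to order 5: asinh(2·x) = 12·x^5/5 - 4·x^3/3 + 2·x + O(x^6).
The coefficient of x^5 is 12/5.

Final answer: 12/5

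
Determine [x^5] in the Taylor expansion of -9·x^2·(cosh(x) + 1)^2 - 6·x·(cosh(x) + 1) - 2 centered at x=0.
Expand to order 5: -9·x^2·(cosh(x) + 1)^2 - 6·x·(cosh(x) + 1) - 2 = -x^5/4 - 18·x^4 - 3·x^3 - 36·x^2 - 12·x - 2 + O(x^6).
The coefficient of x^5 is -1/4.

Final answer: -1/4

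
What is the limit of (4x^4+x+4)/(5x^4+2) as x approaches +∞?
This is an ∞/∞ indeterminate form as x → +∞.
Divide numerator and denominator by x^4 and let the lower-order terms vanish; the leading terms give 4/5.
Limit = 4/5.

Final answer: 4/5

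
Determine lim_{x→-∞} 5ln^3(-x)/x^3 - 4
The quotient is an ∞/∞ indeterminate form as x → -∞.
Compare growth rates of the dominant terms (exponentials ≫ polynomials ≫ logarithms), or apply L'Hôpital's rule; the quotient → 0.
Adding the constant: 0 - 4 = -4. Limit = -4.

Final answer: -4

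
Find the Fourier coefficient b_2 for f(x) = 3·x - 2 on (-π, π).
b_2 = (1/π) ∫_{-π}^{π} f(x)·sin(2x) dx.
Evaluate the integral (use parity and integration by parts as needed): b_2 = -3.

Final answer: -3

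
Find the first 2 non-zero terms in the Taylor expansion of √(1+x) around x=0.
x/2 + 1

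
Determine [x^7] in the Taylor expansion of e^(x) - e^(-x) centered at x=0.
Expand to order 7: e^(x) - e^(-x) = x^7/2520 + x^5/60 + x^3/3 + 2·x + O(x^8).
The coefficient of x^7 is 1/2520.

Final answer: 1/2520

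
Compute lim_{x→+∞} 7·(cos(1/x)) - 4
Evaluate the dominant behaviour as x → +∞; each term tends to a finite value or vanishes.
Limit = 3.

Final answer: 3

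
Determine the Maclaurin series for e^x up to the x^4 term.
x^4/24 + x^3/6 + x^2/2 + x + 1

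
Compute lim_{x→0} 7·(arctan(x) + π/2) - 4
Direct substitution at x = 0 gives -4 + 7·π/2.

Final answer: -4 + 7·π/2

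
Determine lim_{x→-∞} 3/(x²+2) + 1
Evaluate the dominant behaviour as x → -∞; each term tends to a finite value or vanishes.
Limit = 1.

Final answer: 1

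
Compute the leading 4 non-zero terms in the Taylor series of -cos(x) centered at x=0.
x^6/720 - x^4/24 + x^2/2 - 1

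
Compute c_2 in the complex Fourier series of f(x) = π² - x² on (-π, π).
Compute the real Fourier coefficients first: a_2 = -1, b_2 = 0.
Then c_2 = (a_2 − i·b_2)/2 = -1/2.

Final answer: -1/2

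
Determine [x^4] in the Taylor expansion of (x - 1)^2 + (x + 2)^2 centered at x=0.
Expand to order 4: (x - 1)^2 + (x + 2)^2 = 2·x^2 + 2·x + 5 + O(x^5).
The coefficient of x^4 is 0.

Final answer: 0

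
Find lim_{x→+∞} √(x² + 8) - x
This is an ∞ − ∞ indeterminate form.
Multiply and divide by the conjugate √(x²+8) + x; the x² terms cancel, leaving 8/(√(x²+8)+x) → 0.
Limit = 0.

Final answer: 0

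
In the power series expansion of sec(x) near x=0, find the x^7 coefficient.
Expand to order 7: sec(x) = 61·x^6/720 + 5·x^4/24 + x^2/2 + 1 + O(x^8).
The coefficient of x^7 is 0.

Final answer: 0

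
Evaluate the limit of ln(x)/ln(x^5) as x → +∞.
This is an ∞/∞ indeterminate form as x → +∞.
Write ln(x^5) = 5·ln(x), reducing the quotient to 1/5.
Limit = 1/5.

Final answer: 1/5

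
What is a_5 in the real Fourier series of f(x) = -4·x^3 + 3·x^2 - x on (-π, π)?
a_5 = (1/π) ∫_{-π}^{π} f(x)·cos(5x) dx.
Evaluate the integral (use parity and integration by parts as needed): a_5 = -12/25.

Final answer: -12/25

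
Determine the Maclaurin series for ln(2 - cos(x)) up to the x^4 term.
-x^4/6 + x^2/2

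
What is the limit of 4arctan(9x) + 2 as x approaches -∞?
Evaluate the dominant behaviour as x → -∞; each term tends to a finite value or vanishes.
Limit = 2 - 2·π.

Final answer: 2 - 2·π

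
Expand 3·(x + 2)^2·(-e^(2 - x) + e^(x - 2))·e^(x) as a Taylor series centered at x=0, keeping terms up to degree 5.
76·x^5·e^(-2)/5 + 30·x^4·e^(-2) + 46·x^3·e^(-2) + x^2·(-3·e^(2) + 51·e^(-2)) + x·(-12·e^(2) + 36·e^(-2)) - 12·e^(2) + 12·e^(-2)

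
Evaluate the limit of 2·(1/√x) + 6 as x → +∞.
Evaluate the dominant behaviour as x → +∞; each term tends to a finite value or vanishes.
Limit = 6.

Final answer: 6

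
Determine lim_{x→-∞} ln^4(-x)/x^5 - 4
The quotient is an ∞/∞ indeterminate form as x → -∞.
Compare growth rates of the dominant terms (exponentials ≫ polynomials ≫ logarithms), or apply L'Hôpital's rule; the quotient → 0.
Adding the constant: 0 - 4 = -4. Limit = -4.

Final answer: -4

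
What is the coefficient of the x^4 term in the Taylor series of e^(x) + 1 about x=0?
Expand to order 4: e^(x) + 1 = x^4/24 + x^3/6 + x^2/2 + x + 2 + O(x^5).
The coefficient of x^4 is 1/24.

Final answer: 1/24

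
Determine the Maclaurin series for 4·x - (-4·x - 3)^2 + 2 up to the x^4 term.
-16·x^2 - 20·x - 7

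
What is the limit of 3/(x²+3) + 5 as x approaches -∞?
Evaluate the dominant behaviour as x → -∞; each term tends to a finite value or vanishes.
Limit = 5.

Final answer: 5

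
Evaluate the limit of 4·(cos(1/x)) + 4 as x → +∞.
Evaluate the dominant behaviour as x → +∞; each term tends to a finite value or vanishes.
Limit = 8.

Final answer: 8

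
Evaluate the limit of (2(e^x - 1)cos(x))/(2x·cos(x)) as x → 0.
Both numerator and denominator → 0 as x → 0; this is a 0/0 indeterminate form.
Expand each to leading order near x = 0: numerator ~ 2·x, denominator ~ 2·x.
The limit of the ratio is 1.

Final answer: 1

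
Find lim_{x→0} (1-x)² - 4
Direct substitution at x = 0 gives -3.

Final answer: -3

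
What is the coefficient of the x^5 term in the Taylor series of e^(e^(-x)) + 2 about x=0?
Expand to order 5: e^(e^(-x)) + 2 = -13·e·x^5/30 + 5·e·x^4/8 - 5·e·x^3/6 + e·x^2 - e·x + 2 + e + O(x^6).
The coefficient of x^5 is -13·e/30.

Final answer: -13·e/30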